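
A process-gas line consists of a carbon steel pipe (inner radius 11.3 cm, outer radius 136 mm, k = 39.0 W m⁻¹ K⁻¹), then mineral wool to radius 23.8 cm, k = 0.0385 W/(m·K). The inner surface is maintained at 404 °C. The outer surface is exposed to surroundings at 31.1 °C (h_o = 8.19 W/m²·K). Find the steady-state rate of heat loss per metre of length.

Resistance network (inner→outer):
  R'_carbon steel = ln(0.136/0.113)/(2πk) = 0.1853/(2π·39.0) = 7.561×10^-4 m·K/W
  R'_mineral wool = ln(0.238/0.136)/(2πk) = 0.5596/(2π·0.0385) = 2.313 m·K/W
  R'_conv,out = 1/(2πr h) = 1/(2π·0.238·8.19) = 0.08165 m·K/W
ΣR = 7.561×10^-4 + 2.313 + 0.08165 = 2.395 m·K/W
Q' = ΔT/ΣR = (404 °C − 31.1 °C)/2.395 = 156 W/m

Q' = 156 W/m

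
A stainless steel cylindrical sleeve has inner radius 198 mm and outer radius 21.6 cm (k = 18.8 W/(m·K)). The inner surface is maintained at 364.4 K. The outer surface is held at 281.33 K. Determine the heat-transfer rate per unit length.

Q' = 1.13×10^5 W/m

Q' = 2πk·ΔT/ln(r₂/r₁) = 2π × 18.8 × 83.07 / ln(0.216/0.198) = 1.13×10^5 W/m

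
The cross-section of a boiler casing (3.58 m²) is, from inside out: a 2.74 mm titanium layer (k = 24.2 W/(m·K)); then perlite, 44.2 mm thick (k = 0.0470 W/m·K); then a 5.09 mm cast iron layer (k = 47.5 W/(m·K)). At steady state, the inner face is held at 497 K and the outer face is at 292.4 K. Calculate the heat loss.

Q = 779 W

Resistance network (inner→outer):
  R_titanium = L/(kA) = 0.00274/(24.2·3.58) = 3.163×10^-5 K/W
  R_perlite = L/(kA) = 0.0442/(0.0470·3.58) = 0.2627 K/W
  R_cast iron = L/(kA) = 0.00509/(47.5·3.58) = 2.993×10^-5 K/W
ΣR = 3.163×10^-5 + 0.2627 + 2.993×10^-5 = 0.2628 K/W
Q = ΔT/ΣR = (497 K − 292.4 K)/0.2628 = 779 W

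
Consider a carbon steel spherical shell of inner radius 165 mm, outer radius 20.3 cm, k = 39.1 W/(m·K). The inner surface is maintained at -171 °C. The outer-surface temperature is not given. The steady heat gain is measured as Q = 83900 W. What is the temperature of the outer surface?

Series resistances:
  R_carbon steel = (1/0.165 − 1/0.203)/(4πk) = 1.134/(4π·39.1) = 0.002309 K/W
ΣR = 0.002309 K/W
ΔT = Q·ΣR = 83900 × 0.002309 = 193.7 K
Heat flows inward, so T_out = T_in + ΔT = -171 + 193.7 = 22.7 °C

T_out = 22.7 °C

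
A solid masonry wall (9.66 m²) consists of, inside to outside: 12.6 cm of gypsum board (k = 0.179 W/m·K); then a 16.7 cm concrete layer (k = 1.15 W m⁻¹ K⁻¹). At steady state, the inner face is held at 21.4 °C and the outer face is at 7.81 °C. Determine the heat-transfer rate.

Q = 155 W

Series thermal resistances, inner to outer:
  R_gypsum board = L/(kA) = 0.126/(0.179·9.66) = 0.07287 K/W
  R_concrete = L/(kA) = 0.167/(1.15·9.66) = 0.01503 K/W
ΣR = 0.07287 + 0.01503 = 0.08790 K/W
Q = ΔT/ΣR = (21.4 °C − 7.81 °C)/0.08790 = 155 W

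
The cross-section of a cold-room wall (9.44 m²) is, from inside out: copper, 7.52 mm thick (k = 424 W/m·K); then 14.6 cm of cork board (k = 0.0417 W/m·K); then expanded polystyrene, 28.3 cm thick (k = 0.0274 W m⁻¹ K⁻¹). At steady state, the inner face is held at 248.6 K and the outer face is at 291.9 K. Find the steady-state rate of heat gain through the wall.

Q = 29.6 W

Resistance network (inner→outer):
  R_copper = L/(kA) = 0.00752/(424·9.44) = 1.879×10^-6 K/W
  R_cork board = L/(kA) = 0.146/(0.0417·9.44) = 0.3709 K/W
  R_expanded polystyrene = L/(kA) = 0.283/(0.0274·9.44) = 1.094 K/W
ΣR = 1.879×10^-6 + 0.3709 + 1.094 = 1.465 K/W
Q = ΔT/ΣR = (248.6 K − 291.9 K)/1.465 = -29.6 W
(Negative Q ⇒ heat flows inward; heat gain = 29.6 W.)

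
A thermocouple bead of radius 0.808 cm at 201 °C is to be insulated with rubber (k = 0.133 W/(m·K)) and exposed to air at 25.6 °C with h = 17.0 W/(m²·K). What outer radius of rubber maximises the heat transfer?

For a sphere, r_cr = 2k_ins/h = 2·0.133/17.0 = 0.0156 m = 1.56 cm

r_cr = 1.56 cm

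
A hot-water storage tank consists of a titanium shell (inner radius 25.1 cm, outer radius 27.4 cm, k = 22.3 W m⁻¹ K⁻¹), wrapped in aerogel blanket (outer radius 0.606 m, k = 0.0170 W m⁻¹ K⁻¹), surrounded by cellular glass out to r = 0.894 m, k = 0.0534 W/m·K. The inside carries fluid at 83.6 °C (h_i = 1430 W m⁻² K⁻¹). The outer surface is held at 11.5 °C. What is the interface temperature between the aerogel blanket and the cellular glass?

Resistance network (inner→outer):
  R_conv,in = 1/(4πr²h) = 1/(4π·0.251²·1430) = 8.833×10^-4 K/W
  R_titanium = (1/0.251 − 1/0.274)/(4πk) = 0.3344/(4π·22.3) = 0.001193 K/W
  R_aerogel blanket = (1/0.274 − 1/0.606)/(4πk) = 1.999/(4π·0.0170) = 9.360 K/W
  R_cellular glass = (1/0.606 − 1/0.894)/(4πk) = 0.5316/(4π·0.0534) = 0.7922 K/W
ΣR = 8.833×10^-4 + 0.001193 + 9.360 + 0.7922 = 10.15 K/W
Q = ΔT/ΣR = (83.6 °C − 11.5 °C)/10.15 = 7.103 W
From the inner boundary to the aerogel blanket/cellular glass interface, ΣR_partial = 9.362 K/W.
T_interface = T_in − Q·ΣR_partial = 83.6 °C − (7.103)(9.362) = 17.1 °C

T = 17.1 °C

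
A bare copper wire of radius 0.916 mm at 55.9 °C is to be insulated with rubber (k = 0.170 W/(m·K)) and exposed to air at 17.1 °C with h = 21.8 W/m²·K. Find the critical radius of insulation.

For a cylinder, r_cr = k_ins/h = 0.170/21.8 = 0.00780 m = 0.780 cm

r_cr = 0.780 cm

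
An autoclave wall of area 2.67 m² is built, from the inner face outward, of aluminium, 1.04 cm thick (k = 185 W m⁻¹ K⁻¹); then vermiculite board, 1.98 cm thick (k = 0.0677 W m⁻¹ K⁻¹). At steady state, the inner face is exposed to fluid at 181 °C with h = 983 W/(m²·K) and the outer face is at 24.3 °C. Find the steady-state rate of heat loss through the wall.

Resistance network (inner→outer):
  R_conv,in = 1/(hA) = 1/(983·2.67) = 3.810×10^-4 K/W
  R_aluminium = L/(kA) = 0.0104/(185·2.67) = 2.105×10^-5 K/W
  R_vermiculite board = L/(kA) = 0.0198/(0.0677·2.67) = 0.1095 K/W
ΣR = 3.810×10^-4 + 2.105×10^-5 + 0.1095 = 0.1099 K/W
Q = ΔT/ΣR = (181 °C − 24.3 °C)/0.1099 = 1430 W

Q = 1430 W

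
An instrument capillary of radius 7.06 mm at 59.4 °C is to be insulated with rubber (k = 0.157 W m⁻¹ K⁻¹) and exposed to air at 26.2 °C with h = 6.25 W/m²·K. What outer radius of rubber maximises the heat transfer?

r_cr = 2.51 cm

For a cylinder, r_cr = k_ins/h = 0.157/6.25 = 0.0251 m = 2.51 cm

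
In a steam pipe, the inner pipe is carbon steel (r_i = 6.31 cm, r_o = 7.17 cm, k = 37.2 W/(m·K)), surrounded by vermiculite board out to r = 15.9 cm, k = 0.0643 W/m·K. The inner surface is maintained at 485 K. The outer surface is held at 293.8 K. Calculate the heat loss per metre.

Series thermal resistances, inner to outer:
  R'_carbon steel = ln(0.0717/0.0631)/(2πk) = 0.1278/(2π·37.2) = 5.466×10^-4 m·K/W
  R'_vermiculite board = ln(0.159/0.0717)/(2πk) = 0.7964/(2π·0.0643) = 1.971 m·K/W
ΣR = 5.466×10^-4 + 1.971 = 1.972 m·K/W
Q' = ΔT/ΣR = (485 K − 293.8 K)/1.972 = 97.0 W/m

Q' = 97.0 W/m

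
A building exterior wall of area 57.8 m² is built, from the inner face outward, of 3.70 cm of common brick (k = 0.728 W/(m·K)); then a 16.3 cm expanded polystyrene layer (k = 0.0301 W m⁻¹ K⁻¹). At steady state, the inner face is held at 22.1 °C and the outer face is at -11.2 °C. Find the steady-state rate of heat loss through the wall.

Series thermal resistances, inner to outer:
  R_common brick = L/(kA) = 0.0370/(0.728·57.8) = 8.793×10^-4 K/W
  R_expanded polystyrene = L/(kA) = 0.163/(0.0301·57.8) = 0.09369 K/W
ΣR = 8.793×10^-4 + 0.09369 = 0.09457 K/W
Q = ΔT/ΣR = (22.1 °C − -11.2 °C)/0.09457 = 352 W

Q = 352 W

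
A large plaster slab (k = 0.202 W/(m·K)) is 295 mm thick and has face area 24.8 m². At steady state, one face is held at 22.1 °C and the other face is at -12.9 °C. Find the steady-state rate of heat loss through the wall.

Q = 594 W

Q = kA·ΔT/L = 0.202 × 24.8 × |22.1 °C − -12.9 °C| / 0.295 = 594 W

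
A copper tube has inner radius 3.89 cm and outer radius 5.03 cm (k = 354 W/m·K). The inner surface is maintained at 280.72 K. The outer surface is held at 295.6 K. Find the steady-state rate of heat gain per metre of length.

Q' = 2πk·ΔT/ln(r₂/r₁) = 2π × 354 × 14.88 / ln(0.0503/0.0389) = 1.29×10^5 W/m

Q' = 129 kW/m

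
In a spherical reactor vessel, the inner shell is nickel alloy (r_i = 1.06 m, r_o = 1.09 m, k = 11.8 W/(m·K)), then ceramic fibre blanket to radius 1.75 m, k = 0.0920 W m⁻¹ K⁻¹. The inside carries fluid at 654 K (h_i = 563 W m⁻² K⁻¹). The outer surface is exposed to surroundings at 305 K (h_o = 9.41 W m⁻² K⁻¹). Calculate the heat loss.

Q = 1150 W

Resistance network (inner→outer):
  R_conv,in = 1/(4πr²h) = 1/(4π·1.06²·563) = 1.258×10^-4 K/W
  R_nickel alloy = (1/1.06 − 1/1.09)/(4πk) = 0.02597/(4π·11.8) = 1.751×10^-4 K/W
  R_ceramic fibre blanket = (1/1.09 − 1/1.75)/(4πk) = 0.3460/(4π·0.0920) = 0.2993 K/W
  R_conv,out = 1/(4πr²h) = 1/(4π·1.75²·9.41) = 0.002761 K/W
ΣR = 1.258×10^-4 + 1.751×10^-4 + 0.2993 + 0.002761 = 0.3024 K/W
Q = ΔT/ΣR = (654 K − 305 K)/0.3024 = 1150 W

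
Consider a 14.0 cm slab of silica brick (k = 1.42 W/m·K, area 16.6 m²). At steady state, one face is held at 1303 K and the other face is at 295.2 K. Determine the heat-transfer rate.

Q = kA·ΔT/L = 1.42 × 16.6 × |1303 K − 295.2 K| / 0.140 = 1.70×10^5 W

Q = 1.70×10^5 W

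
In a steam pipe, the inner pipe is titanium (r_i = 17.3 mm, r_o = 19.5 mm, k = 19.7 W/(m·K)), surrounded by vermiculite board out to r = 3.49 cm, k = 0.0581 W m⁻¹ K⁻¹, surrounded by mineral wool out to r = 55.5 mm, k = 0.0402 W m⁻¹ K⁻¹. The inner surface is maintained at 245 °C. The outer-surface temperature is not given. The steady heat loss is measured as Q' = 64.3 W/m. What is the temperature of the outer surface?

T_out = 24.3 °C

Sum the resistances:
  R'_titanium = ln(0.0195/0.0173)/(2πk) = 0.1197/(2π·19.7) = 9.671×10^-4 m·K/W
  R'_vermiculite board = ln(0.0349/0.0195)/(2πk) = 0.5821/(2π·0.0581) = 1.594 m·K/W
  R'_mineral wool = ln(0.0555/0.0349)/(2πk) = 0.4639/(2π·0.0402) = 1.837 m·K/W
ΣR = 3.432 m·K/W
ΔT = Q'·ΣR = 64.3 × 3.432 = 220.7 K
Heat flows outward, so T_out = T_in − ΔT = 245 − 220.7 = 24.3 °C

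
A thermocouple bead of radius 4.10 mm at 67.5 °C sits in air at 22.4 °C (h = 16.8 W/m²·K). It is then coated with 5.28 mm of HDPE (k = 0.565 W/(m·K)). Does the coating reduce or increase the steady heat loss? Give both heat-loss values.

Critical radius for a sphere: r_cr = 2k/h = 0.0673 m = 6.73 cm.
Outer radius after coating: r₂ = 0.00410 + 0.00528 = 0.00938 m.
Since r₁ < r_cr and r₂ ≤ r_cr, the coating moves toward the maximum at r_cr — heat loss rises.
Bare: R = 1/(4πr₁²h) = 281.8 K/W; Q = 45.1/281.8 = 0.160 W.
Coated: R = R_cond + R_conv = 73.17 K/W; Q = 45.1/73.17 = 0.616 W.

increases: 0.160 → 0.616 W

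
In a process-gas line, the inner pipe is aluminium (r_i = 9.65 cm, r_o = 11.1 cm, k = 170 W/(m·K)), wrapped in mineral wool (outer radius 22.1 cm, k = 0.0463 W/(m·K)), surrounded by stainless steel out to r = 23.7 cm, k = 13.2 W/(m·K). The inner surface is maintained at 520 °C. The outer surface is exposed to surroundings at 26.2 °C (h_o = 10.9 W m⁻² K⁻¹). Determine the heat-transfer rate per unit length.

Q' = 203 W/m

Treat each layer as a resistance in series:
  R'_aluminium = ln(0.111/0.0965)/(2πk) = 0.1400/(2π·170) = 1.311×10^-4 m·K/W
  R'_mineral wool = ln(0.221/0.111)/(2πk) = 0.6886/(2π·0.0463) = 2.367 m·K/W
  R'_stainless steel = ln(0.237/0.221)/(2πk) = 0.06990/(2π·13.2) = 8.428×10^-4 m·K/W
  R'_conv,out = 1/(2πr h) = 1/(2π·0.237·10.9) = 0.06161 m·K/W
ΣR = 1.311×10^-4 + 2.367 + 8.428×10^-4 + 0.06161 = 2.430 m·K/W
Q' = ΔT/ΣR = (520 °C − 26.2 °C)/2.430 = 203 W/m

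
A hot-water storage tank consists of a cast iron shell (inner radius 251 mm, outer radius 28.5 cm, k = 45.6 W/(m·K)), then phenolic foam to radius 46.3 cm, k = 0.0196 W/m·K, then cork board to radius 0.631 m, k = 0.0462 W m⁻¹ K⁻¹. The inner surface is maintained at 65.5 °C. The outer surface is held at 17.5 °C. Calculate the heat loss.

Treat each layer as a resistance in series:
  R_cast iron = (1/0.251 − 1/0.285)/(4πk) = 0.4753/(4π·45.6) = 8.294×10^-4 K/W
  R_phenolic foam = (1/0.285 − 1/0.463)/(4πk) = 1.349/(4π·0.0196) = 5.477 K/W
  R_cork board = (1/0.463 − 1/0.631)/(4πk) = 0.5750/(4π·0.0462) = 0.9905 K/W
ΣR = 8.294×10^-4 + 5.477 + 0.9905 = 6.468 K/W
Q = ΔT/ΣR = (65.5 °C − 17.5 °C)/6.468 = 7.42 W

Q = 7.42 W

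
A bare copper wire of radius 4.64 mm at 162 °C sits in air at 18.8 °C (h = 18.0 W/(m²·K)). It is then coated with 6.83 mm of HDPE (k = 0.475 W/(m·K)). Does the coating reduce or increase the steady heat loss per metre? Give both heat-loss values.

increases: 75.1 → 133 W/m

Critical radius for a cylinder: r_cr = k/h = 0.0264 m = 2.64 cm.
Outer radius after coating: r₂ = 0.00464 + 0.00683 = 0.01147 m.
Since r₁ < r_cr and r₂ ≤ r_cr, the coating moves toward the maximum at r_cr — heat loss rises.
Bare: R = 1/(2πr₁h) = 1.906 m·K/W; Q = 143.2/1.906 = 75.1 W/m.
Coated: R = R_cond + R_conv = 1.074 m·K/W; Q = 143.2/1.074 = 133 W/m.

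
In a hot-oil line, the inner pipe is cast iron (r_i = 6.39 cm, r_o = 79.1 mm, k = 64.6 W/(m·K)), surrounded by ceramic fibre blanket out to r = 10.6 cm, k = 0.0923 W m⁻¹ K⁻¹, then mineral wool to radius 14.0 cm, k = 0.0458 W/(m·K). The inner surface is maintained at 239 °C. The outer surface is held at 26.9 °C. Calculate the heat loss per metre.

Q' = 144 W/m

Treat each layer as a resistance in series:
  R'_cast iron = ln(0.0791/0.0639)/(2πk) = 0.2134/(2π·64.6) = 5.257×10^-4 m·K/W
  R'_ceramic fibre blanket = ln(0.106/0.0791)/(2πk) = 0.2927/(2π·0.0923) = 0.5048 m·K/W
  R'_mineral wool = ln(0.140/0.106)/(2πk) = 0.2782/(2π·0.0458) = 0.9668 m·K/W
ΣR = 5.257×10^-4 + 0.5048 + 0.9668 = 1.472 m·K/W
Q' = ΔT/ΣR = (239 °C − 26.9 °C)/1.472 = 144 W/m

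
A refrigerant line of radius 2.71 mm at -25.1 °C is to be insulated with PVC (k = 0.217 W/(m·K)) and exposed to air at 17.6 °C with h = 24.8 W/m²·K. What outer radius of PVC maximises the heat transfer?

For a cylinder, r_cr = k_ins/h = 0.217/24.8 = 0.00875 m = 0.875 cm

r_cr = 0.875 cm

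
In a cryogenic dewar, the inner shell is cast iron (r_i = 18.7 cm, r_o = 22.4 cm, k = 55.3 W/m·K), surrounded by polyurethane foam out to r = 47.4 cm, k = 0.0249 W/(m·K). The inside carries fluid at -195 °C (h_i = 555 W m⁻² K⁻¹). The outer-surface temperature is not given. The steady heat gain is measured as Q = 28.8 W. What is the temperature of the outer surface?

T_out = 21.9 °C

Sum the resistances:
  R_conv,in = 1/(4πr²h) = 1/(4π·0.187²·555) = 0.004100 K/W
  R_cast iron = (1/0.187 − 1/0.224)/(4πk) = 0.8833/(4π·55.3) = 0.001271 K/W
  R_polyurethane foam = (1/0.224 − 1/0.474)/(4πk) = 2.355/(4π·0.0249) = 7.525 K/W
ΣR = 7.530 K/W
ΔT = Q·ΣR = 28.8 × 7.530 = 216.9 K
Heat flows inward, so T_out = T_in + ΔT = -195 + 216.9 = 21.9 °C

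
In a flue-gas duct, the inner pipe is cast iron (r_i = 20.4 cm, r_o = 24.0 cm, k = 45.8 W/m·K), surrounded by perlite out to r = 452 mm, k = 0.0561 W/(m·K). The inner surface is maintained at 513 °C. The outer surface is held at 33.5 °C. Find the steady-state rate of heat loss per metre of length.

Q' = 267 W/m

Series thermal resistances, inner to outer:
  R'_cast iron = ln(0.240/0.204)/(2πk) = 0.1625/(2π·45.8) = 5.648×10^-4 m·K/W
  R'_perlite = ln(0.452/0.240)/(2πk) = 0.6330/(2π·0.0561) = 1.796 m·K/W
ΣR = 5.648×10^-4 + 1.796 = 1.797 m·K/W
Q' = ΔT/ΣR = (513 °C − 33.5 °C)/1.797 = 267 W/m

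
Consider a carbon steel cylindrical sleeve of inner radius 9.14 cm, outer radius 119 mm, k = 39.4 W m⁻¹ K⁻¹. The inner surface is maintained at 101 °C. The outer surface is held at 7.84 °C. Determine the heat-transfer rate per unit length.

Q' = 87.4 kW/m

Q' = 2πk·ΔT/ln(r₂/r₁) = 2π × 39.4 × 93.16 / ln(0.119/0.0914) = 87400 W/m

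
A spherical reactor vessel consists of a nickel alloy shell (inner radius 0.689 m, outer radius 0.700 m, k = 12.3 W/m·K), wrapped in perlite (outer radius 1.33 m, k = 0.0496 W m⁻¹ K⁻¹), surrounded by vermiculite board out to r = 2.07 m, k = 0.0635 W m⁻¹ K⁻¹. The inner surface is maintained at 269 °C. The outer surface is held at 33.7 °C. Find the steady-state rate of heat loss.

Q = 165 W

Series thermal resistances, inner to outer:
  R_nickel alloy = (1/0.689 − 1/0.700)/(4πk) = 0.02281/(4π·12.3) = 1.476×10^-4 K/W
  R_perlite = (1/0.700 − 1/1.33)/(4πk) = 0.6767/(4π·0.0496) = 1.086 K/W
  R_vermiculite board = (1/1.33 − 1/2.07)/(4πk) = 0.2688/(4π·0.0635) = 0.3368 K/W
ΣR = 1.476×10^-4 + 1.086 + 0.3368 = 1.423 K/W
Q = ΔT/ΣR = (269 °C − 33.7 °C)/1.423 = 165 W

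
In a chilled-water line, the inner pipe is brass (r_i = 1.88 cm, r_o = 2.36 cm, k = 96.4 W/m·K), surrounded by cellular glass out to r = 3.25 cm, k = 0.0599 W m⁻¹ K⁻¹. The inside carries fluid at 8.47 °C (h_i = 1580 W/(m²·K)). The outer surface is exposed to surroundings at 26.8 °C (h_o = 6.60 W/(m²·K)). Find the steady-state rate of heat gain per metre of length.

Series thermal resistances, inner to outer:
  R'_conv,in = 1/(2πr h) = 1/(2π·0.0188·1580) = 0.005358 m·K/W
  R'_brass = ln(0.0236/0.0188)/(2πk) = 0.2274/(2π·96.4) = 3.754×10^-4 m·K/W
  R'_cellular glass = ln(0.0325/0.0236)/(2πk) = 0.3200/(2π·0.0599) = 0.8502 m·K/W
  R'_conv,out = 1/(2πr h) = 1/(2π·0.0325·6.60) = 0.7420 m·K/W
ΣR = 0.005358 + 3.754×10^-4 + 0.8502 + 0.7420 = 1.598 m·K/W
Q' = ΔT/ΣR = (8.47 °C − 26.8 °C)/1.598 = -11.5 W/m
(Negative Q' ⇒ heat flows inward; heat gain = 11.5 W/m.)

Q' = 11.5 W/m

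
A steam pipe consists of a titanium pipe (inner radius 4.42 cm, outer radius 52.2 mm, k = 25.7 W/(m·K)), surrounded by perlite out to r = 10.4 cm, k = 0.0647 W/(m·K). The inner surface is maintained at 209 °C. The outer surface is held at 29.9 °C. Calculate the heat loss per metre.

Series thermal resistances, inner to outer:
  R'_titanium = ln(0.0522/0.0442)/(2πk) = 0.1664/(2π·25.7) = 0.001030 m·K/W
  R'_perlite = ln(0.104/0.0522)/(2πk) = 0.6893/(2π·0.0647) = 1.696 m·K/W
ΣR = 0.001030 + 1.696 = 1.697 m·K/W
Q' = ΔT/ΣR = (209 °C − 29.9 °C)/1.697 = 106 W/m

Q' = 106 W/m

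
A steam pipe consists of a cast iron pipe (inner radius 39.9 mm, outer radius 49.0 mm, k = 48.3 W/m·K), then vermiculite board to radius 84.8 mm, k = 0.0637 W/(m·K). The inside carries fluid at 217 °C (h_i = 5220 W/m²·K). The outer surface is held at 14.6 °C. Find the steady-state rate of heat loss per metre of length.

Resistance network (inner→outer):
  R'_conv,in = 1/(2πr h) = 1/(2π·0.0399·5220) = 7.641×10^-4 m·K/W
  R'_cast iron = ln(0.0490/0.0399)/(2πk) = 0.2054/(2π·48.3) = 6.770×10^-4 m·K/W
  R'_vermiculite board = ln(0.0848/0.0490)/(2πk) = 0.5485/(2π·0.0637) = 1.370 m·K/W
ΣR = 7.641×10^-4 + 6.770×10^-4 + 1.370 = 1.371 m·K/W
Q' = ΔT/ΣR = (217 °C − 14.6 °C)/1.371 = 148 W/m

Q' = 148 W/m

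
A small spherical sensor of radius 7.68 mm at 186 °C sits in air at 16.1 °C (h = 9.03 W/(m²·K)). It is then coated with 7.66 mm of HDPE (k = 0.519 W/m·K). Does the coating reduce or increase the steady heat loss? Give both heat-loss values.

increases: 1.14 → 3.58 W

Critical radius for a sphere: r_cr = 2k/h = 0.115 m = 11.5 cm.
Outer radius after coating: r₂ = 0.00768 + 0.00766 = 0.01534 m.
Since r₁ < r_cr and r₂ ≤ r_cr, the coating moves toward the maximum at r_cr — heat loss rises.
Bare: R = 1/(4πr₁²h) = 149.4 K/W; Q = 169.9/149.4 = 1.14 W.
Coated: R = R_cond + R_conv = 47.42 K/W; Q = 169.9/47.42 = 3.58 W.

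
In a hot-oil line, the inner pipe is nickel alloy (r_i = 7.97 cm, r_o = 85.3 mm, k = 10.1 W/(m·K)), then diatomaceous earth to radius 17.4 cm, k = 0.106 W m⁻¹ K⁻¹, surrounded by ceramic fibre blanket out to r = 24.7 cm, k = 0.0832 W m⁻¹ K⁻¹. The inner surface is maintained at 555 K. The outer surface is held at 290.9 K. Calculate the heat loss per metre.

Q' = 152 W/m

Treat each layer as a resistance in series:
  R'_nickel alloy = ln(0.0853/0.0797)/(2πk) = 0.06790/(2π·10.1) = 0.001070 m·K/W
  R'_diatomaceous earth = ln(0.174/0.0853)/(2πk) = 0.7129/(2π·0.106) = 1.070 m·K/W
  R'_ceramic fibre blanket = ln(0.247/0.174)/(2πk) = 0.3503/(2π·0.0832) = 0.6702 m·K/W
ΣR = 0.001070 + 1.070 + 0.6702 = 1.741 m·K/W
Q' = ΔT/ΣR = (555 K − 290.9 K)/1.741 = 152 W/m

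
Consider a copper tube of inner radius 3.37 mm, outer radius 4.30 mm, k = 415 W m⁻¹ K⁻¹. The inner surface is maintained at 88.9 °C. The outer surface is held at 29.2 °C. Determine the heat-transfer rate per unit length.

Q' = 2πk·ΔT/ln(r₂/r₁) = 2π × 415 × 59.7 / ln(0.00430/0.00337) = 6.39×10^5 W/m

Q' = 639 kW/m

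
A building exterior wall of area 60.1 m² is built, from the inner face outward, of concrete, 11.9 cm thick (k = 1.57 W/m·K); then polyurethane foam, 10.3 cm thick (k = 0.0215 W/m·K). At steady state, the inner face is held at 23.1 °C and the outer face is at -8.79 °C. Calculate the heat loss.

Resistance network (inner→outer):
  R_concrete = L/(kA) = 0.119/(1.57·60.1) = 0.001261 K/W
  R_polyurethane foam = L/(kA) = 0.103/(0.0215·60.1) = 0.07971 K/W
ΣR = 0.001261 + 0.07971 = 0.08097 K/W
Q = ΔT/ΣR = (23.1 °C − -8.79 °C)/0.08097 = 394 W

Q = 394 W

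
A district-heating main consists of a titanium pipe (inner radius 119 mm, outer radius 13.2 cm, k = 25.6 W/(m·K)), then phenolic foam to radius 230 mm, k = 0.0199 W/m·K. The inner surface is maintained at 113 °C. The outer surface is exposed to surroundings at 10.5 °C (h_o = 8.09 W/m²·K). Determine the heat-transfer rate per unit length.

Treat each layer as a resistance in series:
  R'_titanium = ln(0.132/0.119)/(2πk) = 0.1037/(2π·25.6) = 6.446×10^-4 m·K/W
  R'_phenolic foam = ln(0.230/0.132)/(2πk) = 0.5553/(2π·0.0199) = 4.441 m·K/W
  R'_conv,out = 1/(2πr h) = 1/(2π·0.230·8.09) = 0.08553 m·K/W
ΣR = 6.446×10^-4 + 4.441 + 0.08553 = 4.527 m·K/W
Q' = ΔT/ΣR = (113 °C − 10.5 °C)/4.527 = 22.6 W/m

Q' = 22.6 W/m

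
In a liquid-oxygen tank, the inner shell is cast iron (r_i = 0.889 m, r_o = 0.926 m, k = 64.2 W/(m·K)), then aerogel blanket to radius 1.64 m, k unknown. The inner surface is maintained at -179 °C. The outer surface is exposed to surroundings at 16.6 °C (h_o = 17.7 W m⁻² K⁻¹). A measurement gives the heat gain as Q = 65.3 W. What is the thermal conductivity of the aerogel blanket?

k = 0.0125 W/m·K

ΣR = ΔT/Q = |-179 − 16.6|/65.3 = 2.995 K/W
Known resistances:
  R_cast iron = (1/0.889 − 1/0.926)/(4πk) = 0.04495/(4π·64.2) = 5.571×10^-5 K/W
  R_conv,out = 1/(4πr²h) = 1/(4π·1.64²·17.7) = 0.001672 K/W
R_aerogel blanket = ΣR − ΣR_known = 2.995 − 0.001728 = 2.993 K/W
(1/r₁−1/r₂)/(4πk) = 2.993 ⇒ k = 0.4702/(4π·2.993) = 0.0125 W/m·K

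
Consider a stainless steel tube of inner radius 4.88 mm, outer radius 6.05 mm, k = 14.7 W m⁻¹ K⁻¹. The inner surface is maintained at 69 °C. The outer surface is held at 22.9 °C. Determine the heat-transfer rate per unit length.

Q' = 19.8 kW/m

Q' = 2πk·ΔT/ln(r₂/r₁) = 2π × 14.7 × 46.1 / ln(0.00605/0.00488) = 19800 W/m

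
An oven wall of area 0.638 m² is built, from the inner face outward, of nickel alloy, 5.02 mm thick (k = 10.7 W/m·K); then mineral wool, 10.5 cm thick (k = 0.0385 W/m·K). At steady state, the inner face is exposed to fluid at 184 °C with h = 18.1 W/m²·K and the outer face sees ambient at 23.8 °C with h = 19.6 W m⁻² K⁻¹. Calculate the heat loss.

Q = 36.1 W

Treat each layer as a resistance in series:
  R_conv,in = 1/(hA) = 1/(18.1·0.638) = 0.08660 K/W
  R_nickel alloy = L/(kA) = 0.00502/(10.7·0.638) = 7.354×10^-4 K/W
  R_mineral wool = L/(kA) = 0.105/(0.0385·0.638) = 4.275 K/W
  R_conv,out = 1/(hA) = 1/(19.6·0.638) = 0.07997 K/W
ΣR = 0.08660 + 7.354×10^-4 + 4.275 + 0.07997 = 4.442 K/W
Q = ΔT/ΣR = (184 °C − 23.8 °C)/4.442 = 36.1 W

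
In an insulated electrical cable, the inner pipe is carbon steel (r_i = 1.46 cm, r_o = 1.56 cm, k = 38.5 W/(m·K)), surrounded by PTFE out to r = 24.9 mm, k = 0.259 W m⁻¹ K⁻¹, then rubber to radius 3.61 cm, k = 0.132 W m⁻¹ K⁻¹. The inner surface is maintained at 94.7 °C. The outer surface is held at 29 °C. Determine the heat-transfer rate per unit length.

Treat each layer as a resistance in series:
  R'_carbon steel = ln(0.0156/0.0146)/(2πk) = 0.06625/(2π·38.5) = 2.739×10^-4 m·K/W
  R'_PTFE = ln(0.0249/0.0156)/(2πk) = 0.4676/(2π·0.259) = 0.2873 m·K/W
  R'_rubber = ln(0.0361/0.0249)/(2πk) = 0.3714/(2π·0.132) = 0.4478 m·K/W
ΣR = 2.739×10^-4 + 0.2873 + 0.4478 = 0.7354 m·K/W
Q' = ΔT/ΣR = (94.7 °C − 29 °C)/0.7354 = 89.3 W/m

Q' = 89.3 W/m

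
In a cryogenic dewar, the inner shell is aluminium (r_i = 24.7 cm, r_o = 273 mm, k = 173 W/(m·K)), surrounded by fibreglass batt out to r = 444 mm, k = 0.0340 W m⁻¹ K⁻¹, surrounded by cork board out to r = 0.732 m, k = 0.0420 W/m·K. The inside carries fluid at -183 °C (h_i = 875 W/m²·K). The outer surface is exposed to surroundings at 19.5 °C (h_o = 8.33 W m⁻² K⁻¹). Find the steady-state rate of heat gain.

Q = 40.5 W

Treat each layer as a resistance in series:
  R_conv,in = 1/(4πr²h) = 1/(4π·0.247²·875) = 0.001491 K/W
  R_aluminium = (1/0.247 − 1/0.273)/(4πk) = 0.3856/(4π·173) = 1.774×10^-4 K/W
  R_fibreglass batt = (1/0.273 − 1/0.444)/(4πk) = 1.411/(4π·0.0340) = 3.302 K/W
  R_cork board = (1/0.444 − 1/0.732)/(4πk) = 0.8861/(4π·0.0420) = 1.679 K/W
  R_conv,out = 1/(4πr²h) = 1/(4π·0.732²·8.33) = 0.01783 K/W
ΣR = 0.001491 + 1.774×10^-4 + 3.302 + 1.679 + 0.01783 = 5.000 K/W
Q = ΔT/ΣR = (-183 °C − 19.5 °C)/5.000 = -40.5 W
(Negative Q ⇒ heat flows inward; heat gain = 40.5 W.)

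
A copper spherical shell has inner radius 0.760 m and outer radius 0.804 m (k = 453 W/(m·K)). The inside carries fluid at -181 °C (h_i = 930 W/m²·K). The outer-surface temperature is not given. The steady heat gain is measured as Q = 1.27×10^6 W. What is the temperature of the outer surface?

T_out = 23.2 °C

Series resistances:
  R_conv,in = 1/(4πr²h) = 1/(4π·0.760²·930) = 1.481×10^-4 K/W
  R_copper = (1/0.760 − 1/0.804)/(4πk) = 0.07201/(4π·453) = 1.265×10^-5 K/W
ΣR = 1.608×10^-4 K/W
ΔT = Q·ΣR = 1.27×10^6 × 1.608×10^-4 = 204.2 K
Heat flows inward, so T_out = T_in + ΔT = -181 + 204.2 = 23.2 °C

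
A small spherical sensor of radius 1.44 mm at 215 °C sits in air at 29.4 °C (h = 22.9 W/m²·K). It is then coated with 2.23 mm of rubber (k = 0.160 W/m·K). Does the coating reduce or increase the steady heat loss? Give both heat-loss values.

Critical radius for a sphere: r_cr = 2k/h = 0.0140 m = 1.40 cm.
Outer radius after coating: r₂ = 0.00144 + 0.00223 = 0.00367 m.
Since r₁ < r_cr and r₂ ≤ r_cr, the coating moves toward the maximum at r_cr — heat loss rises.
Bare: R = 1/(4πr₁²h) = 1676 K/W; Q = 185.6/1676 = 0.111 W.
Coated: R = R_cond + R_conv = 467.9 K/W; Q = 185.6/467.9 = 0.397 W.

increases: 0.111 → 0.397 W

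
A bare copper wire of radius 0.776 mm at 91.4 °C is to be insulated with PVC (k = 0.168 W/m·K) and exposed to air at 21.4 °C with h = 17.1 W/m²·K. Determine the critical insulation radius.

For a cylinder, r_cr = k_ins/h = 0.168/17.1 = 0.00982 m = 0.982 cm

r_cr = 0.982 cm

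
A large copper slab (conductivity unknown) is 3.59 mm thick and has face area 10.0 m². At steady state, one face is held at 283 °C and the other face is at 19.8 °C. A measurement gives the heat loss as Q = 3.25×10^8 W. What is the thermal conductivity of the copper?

ΣR = ΔT/Q = |283 − 19.8|/3.25×10^8 = 8.098×10^-7 K/W
L/(kA) = 8.098×10^-7 ⇒ k = 0.00359/(8.098×10^-7·10.0) = 443 W/m·K

k = 443 W/m·K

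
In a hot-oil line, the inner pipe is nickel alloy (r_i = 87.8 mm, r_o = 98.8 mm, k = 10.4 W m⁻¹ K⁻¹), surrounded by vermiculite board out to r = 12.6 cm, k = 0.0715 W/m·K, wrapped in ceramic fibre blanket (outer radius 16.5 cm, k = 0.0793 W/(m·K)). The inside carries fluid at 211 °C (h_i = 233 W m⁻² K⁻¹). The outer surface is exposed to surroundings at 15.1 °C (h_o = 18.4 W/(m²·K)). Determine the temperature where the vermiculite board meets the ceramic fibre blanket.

T = 117 °C

Resistance network (inner→outer):
  R'_conv,in = 1/(2πr h) = 1/(2π·0.0878·233) = 0.007780 m·K/W
  R'_nickel alloy = ln(0.0988/0.0878)/(2πk) = 0.1180/(2π·10.4) = 0.001806 m·K/W
  R'_vermiculite board = ln(0.126/0.0988)/(2πk) = 0.2432/(2π·0.0715) = 0.5413 m·K/W
  R'_ceramic fibre blanket = ln(0.165/0.126)/(2πk) = 0.2697/(2π·0.0793) = 0.5412 m·K/W
  R'_conv,out = 1/(2πr h) = 1/(2π·0.165·18.4) = 0.05242 m·K/W
ΣR = 0.007780 + 0.001806 + 0.5413 + 0.5412 + 0.05242 = 1.145 m·K/W
Q' = ΔT/ΣR = (211 °C − 15.1 °C)/1.145 = 171.1 W/m
From the inner boundary to the vermiculite board/ceramic fibre blanket interface, ΣR_partial = 0.5509 m·K/W.
T_interface = T_in − Q'·ΣR_partial = 211 °C − (171.1)(0.5509) = 117 °C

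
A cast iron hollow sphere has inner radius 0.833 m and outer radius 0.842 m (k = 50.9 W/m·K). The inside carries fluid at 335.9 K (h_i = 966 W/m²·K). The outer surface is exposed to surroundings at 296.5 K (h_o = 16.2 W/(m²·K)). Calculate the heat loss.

Q = 5570 W

Resistance network (inner→outer):
  R_conv,in = 1/(4πr²h) = 1/(4π·0.833²·966) = 1.187×10^-4 K/W
  R_cast iron = (1/0.833 − 1/0.842)/(4πk) = 0.01283/(4π·50.9) = 2.006×10^-5 K/W
  R_conv,out = 1/(4πr²h) = 1/(4π·0.842²·16.2) = 0.006929 K/W
ΣR = 1.187×10^-4 + 2.006×10^-5 + 0.006929 = 0.007068 K/W
Q = ΔT/ΣR = (335.9 K − 296.5 K)/0.007068 = 5570 W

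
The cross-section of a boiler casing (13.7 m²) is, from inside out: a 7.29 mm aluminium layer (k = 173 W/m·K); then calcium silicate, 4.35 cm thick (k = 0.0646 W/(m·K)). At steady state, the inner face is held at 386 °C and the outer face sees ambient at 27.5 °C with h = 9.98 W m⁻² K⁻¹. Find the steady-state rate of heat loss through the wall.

Q = 6.35 kW

Series thermal resistances, inner to outer:
  R_aluminium = L/(kA) = 0.00729/(173·13.7) = 3.076×10^-6 K/W
  R_calcium silicate = L/(kA) = 0.0435/(0.0646·13.7) = 0.04915 K/W
  R_conv,out = 1/(hA) = 1/(9.98·13.7) = 0.007314 K/W
ΣR = 3.076×10^-6 + 0.04915 + 0.007314 = 0.05647 K/W
Q = ΔT/ΣR = (386 °C − 27.5 °C)/0.05647 = 6350 W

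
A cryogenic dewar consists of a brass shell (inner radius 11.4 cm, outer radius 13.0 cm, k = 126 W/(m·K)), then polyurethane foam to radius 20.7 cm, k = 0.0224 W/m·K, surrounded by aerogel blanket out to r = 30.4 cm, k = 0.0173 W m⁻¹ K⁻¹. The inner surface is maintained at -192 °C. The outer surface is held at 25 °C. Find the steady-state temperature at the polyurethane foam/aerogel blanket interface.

Series thermal resistances, inner to outer:
  R_brass = (1/0.114 − 1/0.130)/(4πk) = 1.080/(4π·126) = 6.819×10^-4 K/W
  R_polyurethane foam = (1/0.130 − 1/0.207)/(4πk) = 2.861/(4π·0.0224) = 10.17 K/W
  R_aerogel blanket = (1/0.207 − 1/0.304)/(4πk) = 1.541/(4π·0.0173) = 7.090 K/W
ΣR = 6.819×10^-4 + 10.17 + 7.090 = 17.26 K/W
Q = ΔT/ΣR = (-192 °C − 25 °C)/17.26 = -12.57 W
From the inner boundary to the polyurethane foam/aerogel blanket interface, ΣR_partial = 10.17 K/W.
T_interface = T_in − Q·ΣR_partial = -192 °C − (-12.57)(10.17) = -64.2 °C

T = -64.2 °C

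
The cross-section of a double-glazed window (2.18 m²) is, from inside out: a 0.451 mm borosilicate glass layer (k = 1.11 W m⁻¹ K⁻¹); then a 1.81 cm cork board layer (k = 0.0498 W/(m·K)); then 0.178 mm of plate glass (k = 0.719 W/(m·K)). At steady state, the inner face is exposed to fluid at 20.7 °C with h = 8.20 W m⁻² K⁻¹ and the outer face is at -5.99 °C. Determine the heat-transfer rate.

Q = 120 W

Series thermal resistances, inner to outer:
  R_conv,in = 1/(hA) = 1/(8.20·2.18) = 0.05594 K/W
  R_borosilicate glass = L/(kA) = 4.51×10^-4/(1.11·2.18) = 1.864×10^-4 K/W
  R_cork board = L/(kA) = 0.0181/(0.0498·2.18) = 0.1667 K/W
  R_plate glass = L/(kA) = 1.78×10^-4/(0.719·2.18) = 1.136×10^-4 K/W
ΣR = 0.05594 + 1.864×10^-4 + 0.1667 + 1.136×10^-4 = 0.2229 K/W
Q = ΔT/ΣR = (20.7 °C − -5.99 °C)/0.2229 = 120 W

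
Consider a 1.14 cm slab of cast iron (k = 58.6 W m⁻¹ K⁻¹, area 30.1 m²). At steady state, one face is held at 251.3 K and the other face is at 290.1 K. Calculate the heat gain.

Q = kA·ΔT/L = 58.6 × 30.1 × |251.3 K − 290.1 K| / 0.0114 = 6.00×10^6 W

Q = 6000 kW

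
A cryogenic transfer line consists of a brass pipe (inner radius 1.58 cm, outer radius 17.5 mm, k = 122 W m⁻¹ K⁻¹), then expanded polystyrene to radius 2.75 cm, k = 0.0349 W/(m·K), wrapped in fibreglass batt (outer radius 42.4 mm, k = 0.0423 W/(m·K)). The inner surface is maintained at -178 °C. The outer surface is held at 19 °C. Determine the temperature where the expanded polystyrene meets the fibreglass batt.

Treat each layer as a resistance in series:
  R'_brass = ln(0.0175/0.0158)/(2πk) = 0.1022/(2π·122) = 1.333×10^-4 m·K/W
  R'_expanded polystyrene = ln(0.0275/0.0175)/(2πk) = 0.4520/(2π·0.0349) = 2.061 m·K/W
  R'_fibreglass batt = ln(0.0424/0.0275)/(2πk) = 0.4330/(2π·0.0423) = 1.629 m·K/W
ΣR = 1.333×10^-4 + 2.061 + 1.629 = 3.690 m·K/W
Q' = ΔT/ΣR = (-178 °C − 19 °C)/3.690 = -53.39 W/m
From the inner boundary to the expanded polystyrene/fibreglass batt interface, ΣR_partial = 2.061 m·K/W.
T_interface = T_in − Q'·ΣR_partial = -178 °C − (-53.39)(2.061) = -68.0 °C

T = -68.0 °C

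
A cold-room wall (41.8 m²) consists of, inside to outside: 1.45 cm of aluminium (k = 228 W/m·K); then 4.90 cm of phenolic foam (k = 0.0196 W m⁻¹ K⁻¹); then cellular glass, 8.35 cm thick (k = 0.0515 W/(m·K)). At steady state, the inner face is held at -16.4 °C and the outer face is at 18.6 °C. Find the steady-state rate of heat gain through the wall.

Q = 355 W

Series thermal resistances, inner to outer:
  R_aluminium = L/(kA) = 0.0145/(228·41.8) = 1.521×10^-6 K/W
  R_phenolic foam = L/(kA) = 0.0490/(0.0196·41.8) = 0.05981 K/W
  R_cellular glass = L/(kA) = 0.0835/(0.0515·41.8) = 0.03879 K/W
ΣR = 1.521×10^-6 + 0.05981 + 0.03879 = 0.09860 K/W
Q = ΔT/ΣR = (-16.4 °C − 18.6 °C)/0.09860 = -355 W
(Negative Q ⇒ heat flows inward; heat gain = 355 W.)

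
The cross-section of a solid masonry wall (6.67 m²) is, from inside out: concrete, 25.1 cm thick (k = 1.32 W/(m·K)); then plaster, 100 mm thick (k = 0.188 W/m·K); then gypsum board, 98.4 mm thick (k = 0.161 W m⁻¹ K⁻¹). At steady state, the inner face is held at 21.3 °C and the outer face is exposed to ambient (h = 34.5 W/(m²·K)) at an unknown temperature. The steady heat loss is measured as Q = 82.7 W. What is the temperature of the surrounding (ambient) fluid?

T_out = 4.41 °C

Series resistances:
  R_concrete = L/(kA) = 0.251/(1.32·6.67) = 0.02851 K/W
  R_plaster = L/(kA) = 0.100/(0.188·6.67) = 0.07975 K/W
  R_gypsum board = L/(kA) = 0.0984/(0.161·6.67) = 0.09163 K/W
  R_conv,out = 1/(hA) = 1/(34.5·6.67) = 0.004346 K/W
ΣR = 0.2042 K/W
ΔT = Q·ΣR = 82.7 × 0.2042 = 16.89 K
Heat flows outward, so T_out = T_in − ΔT = 21.3 − 16.89 = 4.41 °C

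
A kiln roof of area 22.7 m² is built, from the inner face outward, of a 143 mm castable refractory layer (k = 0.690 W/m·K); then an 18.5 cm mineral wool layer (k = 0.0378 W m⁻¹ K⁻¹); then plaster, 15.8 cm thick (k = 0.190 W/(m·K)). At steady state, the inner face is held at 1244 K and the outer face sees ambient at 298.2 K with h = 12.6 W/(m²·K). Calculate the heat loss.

Q = 3570 W

Resistance network (inner→outer):
  R_castable refractory = L/(kA) = 0.143/(0.690·22.7) = 0.009130 K/W
  R_mineral wool = L/(kA) = 0.185/(0.0378·22.7) = 0.2156 K/W
  R_plaster = L/(kA) = 0.158/(0.190·22.7) = 0.03663 K/W
  R_conv,out = 1/(hA) = 1/(12.6·22.7) = 0.003496 K/W
ΣR = 0.009130 + 0.2156 + 0.03663 + 0.003496 = 0.2649 K/W
Q = ΔT/ΣR = (1244 K − 298.2 K)/0.2649 = 3570 W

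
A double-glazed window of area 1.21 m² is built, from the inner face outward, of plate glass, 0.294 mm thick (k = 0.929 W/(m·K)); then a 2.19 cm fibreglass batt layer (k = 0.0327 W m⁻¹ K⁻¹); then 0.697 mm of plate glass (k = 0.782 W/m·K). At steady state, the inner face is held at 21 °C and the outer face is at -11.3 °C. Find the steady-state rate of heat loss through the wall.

Series thermal resistances, inner to outer:
  R_plate glass = L/(kA) = 2.94×10^-4/(0.929·1.21) = 2.615×10^-4 K/W
  R_fibreglass batt = L/(kA) = 0.0219/(0.0327·1.21) = 0.5535 K/W
  R_plate glass = L/(kA) = 6.97×10^-4/(0.782·1.21) = 7.366×10^-4 K/W
ΣR = 2.615×10^-4 + 0.5535 + 7.366×10^-4 = 0.5545 K/W
Q = ΔT/ΣR = (21 °C − -11.3 °C)/0.5545 = 58.3 W

Q = 58.3 W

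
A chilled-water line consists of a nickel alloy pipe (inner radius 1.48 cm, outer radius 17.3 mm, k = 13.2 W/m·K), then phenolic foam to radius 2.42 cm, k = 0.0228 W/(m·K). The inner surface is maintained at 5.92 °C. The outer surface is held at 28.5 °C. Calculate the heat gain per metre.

Q' = 9.63 W/m

Resistance network (inner→outer):
  R'_nickel alloy = ln(0.0173/0.0148)/(2πk) = 0.1561/(2π·13.2) = 0.001882 m·K/W
  R'_phenolic foam = ln(0.0242/0.0173)/(2πk) = 0.3356/(2π·0.0228) = 2.343 m·K/W
ΣR = 0.001882 + 2.343 = 2.345 m·K/W
Q' = ΔT/ΣR = (5.92 °C − 28.5 °C)/2.345 = -9.63 W/m
(Negative Q' ⇒ heat flows inward; heat gain = 9.63 W/m.)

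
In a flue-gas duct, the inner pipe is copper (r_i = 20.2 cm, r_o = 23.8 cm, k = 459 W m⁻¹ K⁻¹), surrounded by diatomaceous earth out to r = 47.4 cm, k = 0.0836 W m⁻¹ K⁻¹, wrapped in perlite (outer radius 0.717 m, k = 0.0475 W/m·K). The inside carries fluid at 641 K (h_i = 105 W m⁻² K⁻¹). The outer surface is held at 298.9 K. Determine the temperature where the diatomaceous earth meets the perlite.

T = 474 K

Series thermal resistances, inner to outer:
  R'_conv,in = 1/(2πr h) = 1/(2π·0.202·105) = 0.007504 m·K/W
  R'_copper = ln(0.238/0.202)/(2πk) = 0.1640/(2π·459) = 5.687×10^-5 m·K/W
  R'_diatomaceous earth = ln(0.474/0.238)/(2πk) = 0.6889/(2π·0.0836) = 1.312 m·K/W
  R'_perlite = ln(0.717/0.474)/(2πk) = 0.4139/(2π·0.0475) = 1.387 m·K/W
ΣR = 0.007504 + 5.687×10^-5 + 1.312 + 1.387 = 2.707 m·K/W
Q' = ΔT/ΣR = (641 K − 298.9 K)/2.707 = 126.4 W/m
From the inner boundary to the diatomaceous earth/perlite interface, ΣR_partial = 1.320 m·K/W.
T_interface = T_in − Q'·ΣR_partial = 641 K − (126.4)(1.320) = 474 K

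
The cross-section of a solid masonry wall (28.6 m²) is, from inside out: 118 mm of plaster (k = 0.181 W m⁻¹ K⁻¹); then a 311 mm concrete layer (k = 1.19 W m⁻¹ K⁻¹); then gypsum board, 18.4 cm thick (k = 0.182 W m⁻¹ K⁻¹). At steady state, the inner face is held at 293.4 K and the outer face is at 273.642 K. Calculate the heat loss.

Series thermal resistances, inner to outer:
  R_plaster = L/(kA) = 0.118/(0.181·28.6) = 0.02279 K/W
  R_concrete = L/(kA) = 0.311/(1.19·28.6) = 0.009138 K/W
  R_gypsum board = L/(kA) = 0.184/(0.182·28.6) = 0.03535 K/W
ΣR = 0.02279 + 0.009138 + 0.03535 = 0.06728 K/W
Q = ΔT/ΣR = (293.4 K − 273.642 K)/0.06728 = 294 W

Q = 294 W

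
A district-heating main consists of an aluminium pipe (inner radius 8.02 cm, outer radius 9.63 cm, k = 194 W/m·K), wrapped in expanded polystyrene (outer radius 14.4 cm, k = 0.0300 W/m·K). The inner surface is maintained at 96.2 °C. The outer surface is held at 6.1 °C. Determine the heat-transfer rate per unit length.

Series thermal resistances, inner to outer:
  R'_aluminium = ln(0.0963/0.0802)/(2πk) = 0.1829/(2π·194) = 1.501×10^-4 m·K/W
  R'_expanded polystyrene = ln(0.144/0.0963)/(2πk) = 0.4023/(2π·0.0300) = 2.135 m·K/W
ΣR = 1.501×10^-4 + 2.135 = 2.135 m·K/W
Q' = ΔT/ΣR = (96.2 °C − 6.1 °C)/2.135 = 42.2 W/m

Q' = 42.2 W/m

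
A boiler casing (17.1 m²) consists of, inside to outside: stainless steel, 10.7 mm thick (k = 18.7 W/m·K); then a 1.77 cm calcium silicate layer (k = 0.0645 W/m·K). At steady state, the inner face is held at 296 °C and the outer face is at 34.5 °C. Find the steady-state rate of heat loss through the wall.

Q = 16300 W

Series thermal resistances, inner to outer:
  R_stainless steel = L/(kA) = 0.0107/(18.7·17.1) = 3.346×10^-5 K/W
  R_calcium silicate = L/(kA) = 0.0177/(0.0645·17.1) = 0.01605 K/W
ΣR = 3.346×10^-5 + 0.01605 = 0.01608 K/W
Q = ΔT/ΣR = (296 °C − 34.5 °C)/0.01608 = 16300 W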